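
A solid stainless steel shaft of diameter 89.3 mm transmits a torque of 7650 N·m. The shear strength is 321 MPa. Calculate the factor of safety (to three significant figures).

τ = 16T/(πd³) = 16×7650000/(π×89.3³) = 54.71 MPa.
n = τ_limit/τ = 321/54.71 = 5.867.

n = 5.87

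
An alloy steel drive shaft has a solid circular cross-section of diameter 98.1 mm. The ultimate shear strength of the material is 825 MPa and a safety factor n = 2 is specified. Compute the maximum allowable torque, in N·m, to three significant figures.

T_allow = 76500 N·m

τ_allow = 825/2 = 412.5 MPa.
For a solid shaft T_allow = τ_allow·πd³/16; πd³/16 = π×98.1³/16 = 185400 mm³.
T_allow = 412.5×185400 = 7.646×10^7 N·mm = 76460 N·m.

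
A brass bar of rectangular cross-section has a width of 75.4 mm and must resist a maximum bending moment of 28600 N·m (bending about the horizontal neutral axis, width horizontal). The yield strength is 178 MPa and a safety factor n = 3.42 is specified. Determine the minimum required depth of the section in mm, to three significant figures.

h = 209 mm

σ_allow = 178/3.42 = 52.05 MPa.
For a rectangular section σ = 6M/(bh²), so h² = 6M/(b σ_allow) = 6×2.8600×10^7/(75.4×52.05) = 43730 mm².
h = 209.1 mm.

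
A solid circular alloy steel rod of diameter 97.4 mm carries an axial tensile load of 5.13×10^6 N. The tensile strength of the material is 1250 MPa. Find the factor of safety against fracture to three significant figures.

A = πd²/4 = 7451 mm².
σ = F/A = 5130000/7451 = 688.5 MPa.
n = 1250/688.5 = 1.816.

n = 1.82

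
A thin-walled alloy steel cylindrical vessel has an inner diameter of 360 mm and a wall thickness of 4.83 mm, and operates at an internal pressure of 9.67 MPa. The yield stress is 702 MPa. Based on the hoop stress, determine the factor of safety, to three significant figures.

σ_h = pD/(2t) = 9.67×360/(2×4.83) = 360.4 MPa.
n = 702/360.4 = 1.948.

n = 1.95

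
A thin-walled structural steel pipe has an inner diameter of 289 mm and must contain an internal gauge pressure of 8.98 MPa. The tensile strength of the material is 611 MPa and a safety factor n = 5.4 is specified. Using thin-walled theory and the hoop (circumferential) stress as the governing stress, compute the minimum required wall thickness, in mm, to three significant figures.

σ_allow = 611/5.4 = 113.1 MPa.
Hoop stress σ_h = pD/(2t), so t = pD/(2σ_allow) = 8.98×289/(2×113.1) = 11.47 mm.

t = 11.5 mm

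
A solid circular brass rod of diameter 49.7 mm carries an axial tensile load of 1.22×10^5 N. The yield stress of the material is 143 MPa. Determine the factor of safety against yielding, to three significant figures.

A = πd²/4 = 1940 mm².
σ = F/A = 122000/1940 = 62.89 MPa.
n = 143/62.89 = 2.274.

n = 2.27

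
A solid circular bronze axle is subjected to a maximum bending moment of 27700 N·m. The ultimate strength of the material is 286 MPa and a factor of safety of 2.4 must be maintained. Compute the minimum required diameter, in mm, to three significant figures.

d = 133 mm

σ_allow = 286/2.4 = 119.2 MPa.
For a solid circular section σ = 32M/(πd³), so d³ = 32M/(π σ_allow) = 32×2.7700×10^7/(π×119.2) = 2.368×10^6 mm³.
d = 133.3 mm.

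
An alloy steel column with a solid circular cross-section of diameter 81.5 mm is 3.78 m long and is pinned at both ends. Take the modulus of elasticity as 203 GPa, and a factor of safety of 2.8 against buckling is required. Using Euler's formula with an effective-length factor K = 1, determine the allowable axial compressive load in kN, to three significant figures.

I = πd⁴/64 = π×81.5⁴/64 = 2.166×10^6 mm⁴.
Effective length L_e = KL = 1×3.78 m = 3780 mm.
Euler critical load P_cr = π²EI/L_e² = π²×203000×2.166×10^6/3780² = 303700 N.
P_allow = P_cr/n = 303700/2.8 = 108500 N.

P_allow = 108 kN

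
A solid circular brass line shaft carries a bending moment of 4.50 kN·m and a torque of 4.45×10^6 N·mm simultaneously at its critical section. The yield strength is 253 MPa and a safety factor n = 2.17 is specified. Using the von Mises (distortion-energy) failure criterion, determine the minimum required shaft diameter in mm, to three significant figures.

σ_allow = σ_y/n = 253/2.17 = 116.6 MPa.
For a solid shaft σ_b = 32M/(πd³) and τ = 16T/(πd³), so the von Mises stress is σ' = (16/πd³)·√(4M²+3T²).
√(4M²+3T²) = √(4×(4.500×10^6)² + 3×(4.450×10^6)²) = 1.185×10^7 N·mm.
d³ = 16×1.185×10^7/(π×116.6) = 517600 mm³.
d = 80.29 mm.

d = 80.3 mm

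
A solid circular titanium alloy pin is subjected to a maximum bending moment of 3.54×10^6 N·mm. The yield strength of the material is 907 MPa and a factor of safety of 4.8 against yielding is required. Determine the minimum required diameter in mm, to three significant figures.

σ_allow = 907/4.8 = 189.0 MPa.
For a solid circular section σ = 32M/(πd³), so d³ = 32M/(π σ_allow) = 32×3540000/(π×189.0) = 190800 mm³.
d = 57.57 mm.

d = 57.6 mm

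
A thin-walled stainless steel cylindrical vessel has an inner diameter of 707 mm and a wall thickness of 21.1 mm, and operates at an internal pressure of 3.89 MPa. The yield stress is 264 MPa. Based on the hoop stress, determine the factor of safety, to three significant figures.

σ_h = pD/(2t) = 3.89×707/(2×21.1) = 65.17 MPa.
n = 264/65.17 = 4.051.

n = 4.05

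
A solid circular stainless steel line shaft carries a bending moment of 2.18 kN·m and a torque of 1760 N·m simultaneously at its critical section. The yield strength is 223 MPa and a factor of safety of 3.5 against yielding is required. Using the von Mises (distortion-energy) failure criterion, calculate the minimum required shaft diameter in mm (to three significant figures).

σ_allow = σ_y/n = 223/3.5 = 63.71 MPa.
For a solid shaft σ_b = 32M/(πd³) and τ = 16T/(πd³), so the von Mises stress is σ' = (16/πd³)·√(4M²+3T²).
√(4M²+3T²) = √(4×(2.180×10^6)² + 3×(1.760×10^6)²) = 5.320×10^6 N·mm.
d³ = 16×5.320×10^6/(π×63.71) = 425300 mm³.
d = 75.20 mm.

d = 75.2 mm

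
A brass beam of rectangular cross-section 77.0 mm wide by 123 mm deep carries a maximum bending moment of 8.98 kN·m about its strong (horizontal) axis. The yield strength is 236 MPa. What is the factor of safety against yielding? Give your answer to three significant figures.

n = 5.10

Section modulus S = bh²/6 = 77.0×123²/6 = 194200 mm³.
σ = M/S = 8980000/194200 = 46.25 MPa.
n = 236/46.25 = 5.103.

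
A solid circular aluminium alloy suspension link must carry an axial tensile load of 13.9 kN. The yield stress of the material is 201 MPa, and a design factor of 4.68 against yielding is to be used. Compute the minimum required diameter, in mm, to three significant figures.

Allowable stress σ_allow = 201/4.68 = 42.95 MPa.
Required area A = F/σ_allow = 13900/42.95 = 323.6 mm².
A = πd²/4 → d = √(4A/π) = 20.30 mm.

d = 20.3 mm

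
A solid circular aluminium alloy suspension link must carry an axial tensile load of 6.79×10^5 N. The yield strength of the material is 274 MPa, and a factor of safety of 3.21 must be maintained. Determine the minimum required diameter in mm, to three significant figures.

d = 101 mm

Allowable stress σ_allow = 274/3.21 = 85.36 MPa.
Required area A = F/σ_allow = 679000/85.36 = 7955 mm².
A = πd²/4 → d = √(4A/π) = 100.6 mm.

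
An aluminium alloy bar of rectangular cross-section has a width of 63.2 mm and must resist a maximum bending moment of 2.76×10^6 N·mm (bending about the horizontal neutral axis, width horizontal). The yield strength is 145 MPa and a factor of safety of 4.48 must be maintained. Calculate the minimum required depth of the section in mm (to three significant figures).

h = 90.0 mm

σ_allow = 145/4.48 = 32.37 MPa.
For a rectangular section σ = 6M/(bh²), so h² = 6M/(b σ_allow) = 6×2760000/(63.2×32.37) = 8096 mm².
h = 89.98 mm.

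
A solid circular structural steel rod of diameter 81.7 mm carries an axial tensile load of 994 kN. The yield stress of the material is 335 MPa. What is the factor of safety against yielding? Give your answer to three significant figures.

n = 1.77

A = πd²/4 = 5242 mm².
σ = F/A = 994000/5242 = 189.6 MPa.
n = 335/189.6 = 1.767.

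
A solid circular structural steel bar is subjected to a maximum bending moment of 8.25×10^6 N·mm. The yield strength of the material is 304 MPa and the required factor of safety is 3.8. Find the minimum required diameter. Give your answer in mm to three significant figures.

d = 102 mm

σ_allow = 304/3.8 = 80.00 MPa.
For a solid circular section σ = 32M/(πd³), so d³ = 32M/(π σ_allow) = 32×8250000/(π×80.00) = 1.050×10^6 mm³.
d = 101.7 mm.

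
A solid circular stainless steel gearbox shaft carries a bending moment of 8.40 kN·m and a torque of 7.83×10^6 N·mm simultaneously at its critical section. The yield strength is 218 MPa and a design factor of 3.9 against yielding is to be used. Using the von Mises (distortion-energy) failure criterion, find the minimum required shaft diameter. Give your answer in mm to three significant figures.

σ_allow = σ_y/n = 218/3.9 = 55.90 MPa.
For a solid shaft σ_b = 32M/(πd³) and τ = 16T/(πd³), so the von Mises stress is σ' = (16/πd³)·√(4M²+3T²).
√(4M²+3T²) = √(4×(8.400×10^6)² + 3×(7.830×10^6)²) = 2.159×10^7 N·mm.
d³ = 16×2.159×10^7/(π×55.90) = 1.967×10^6 mm³.
d = 125.3 mm.

d = 125 mm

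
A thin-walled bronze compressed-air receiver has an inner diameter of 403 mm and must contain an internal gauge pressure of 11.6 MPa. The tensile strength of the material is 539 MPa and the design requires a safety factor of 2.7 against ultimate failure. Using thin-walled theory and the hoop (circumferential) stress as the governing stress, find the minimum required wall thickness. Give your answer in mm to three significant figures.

t = 11.7 mm

σ_allow = 539/2.7 = 199.6 MPa.
Hoop stress σ_h = pD/(2t), so t = pD/(2σ_allow) = 11.6×403/(2×199.6) = 11.71 mm.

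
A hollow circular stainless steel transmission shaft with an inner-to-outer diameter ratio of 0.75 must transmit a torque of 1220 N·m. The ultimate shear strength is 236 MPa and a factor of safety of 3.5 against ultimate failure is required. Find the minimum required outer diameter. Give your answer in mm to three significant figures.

τ_allow = 236/3.5 = 67.43 MPa.
For a hollow shaft τ = 16T/[πd_o³(1−k⁴)] with k = 0.75, so 1−k⁴ = 0.6836.
d_o³ = 16T/[π τ_allow (1−k⁴)] = 16×1220000/(π×67.43×0.6836) = 134800 mm³.
d_o = 51.27 mm.

d_o = 51.3 mm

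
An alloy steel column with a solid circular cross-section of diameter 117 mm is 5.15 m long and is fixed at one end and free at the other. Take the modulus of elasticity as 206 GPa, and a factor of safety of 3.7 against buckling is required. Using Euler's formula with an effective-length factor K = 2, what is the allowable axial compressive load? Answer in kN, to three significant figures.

P_allow = 47.6 kN

I = πd⁴/64 = π×117⁴/64 = 9.198×10^6 mm⁴.
Effective length L_e = KL = 2×5.15 m = 10300 mm.
Euler critical load P_cr = π²EI/L_e² = π²×206000×9.198×10^6/10300² = 176300 N.
P_allow = P_cr/n = 176300/3.7 = 47640 N.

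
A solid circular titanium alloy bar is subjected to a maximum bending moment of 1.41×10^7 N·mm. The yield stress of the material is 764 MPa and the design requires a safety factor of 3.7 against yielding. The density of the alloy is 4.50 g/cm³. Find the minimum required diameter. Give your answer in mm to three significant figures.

σ_allow = 764/3.7 = 206.5 MPa.
For a solid circular section σ = 32M/(πd³), so d³ = 32M/(π σ_allow) = 32×1.4100×10^7/(π×206.5) = 695500 mm³.
d = 88.60 mm.

d = 88.6 mm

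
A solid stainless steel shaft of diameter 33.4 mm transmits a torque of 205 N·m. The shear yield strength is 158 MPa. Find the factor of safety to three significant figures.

τ = 16T/(πd³) = 16×205000/(π×33.4³) = 28.02 MPa.
n = τ_limit/τ = 158/28.02 = 5.639.

n = 5.64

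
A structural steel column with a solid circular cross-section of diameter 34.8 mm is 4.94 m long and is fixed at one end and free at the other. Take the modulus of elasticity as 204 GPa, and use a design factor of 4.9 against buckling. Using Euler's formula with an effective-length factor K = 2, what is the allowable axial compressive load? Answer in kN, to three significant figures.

I = πd⁴/64 = π×34.8⁴/64 = 71990 mm⁴.
Effective length L_e = KL = 2×4.94 m = 9880 mm.
Euler critical load P_cr = π²EI/L_e² = π²×204000×71990/9880² = 1485 N.
P_allow = P_cr/n = 1485/4.9 = 303.0 N.

P_allow = 0.303 kN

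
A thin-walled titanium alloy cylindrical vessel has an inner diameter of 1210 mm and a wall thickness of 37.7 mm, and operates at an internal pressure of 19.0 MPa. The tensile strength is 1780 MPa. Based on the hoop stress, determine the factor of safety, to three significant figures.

n = 5.84

σ_h = pD/(2t) = 19.0×1210/(2×37.7) = 304.9 MPa.
n = 1780/304.9 = 5.838.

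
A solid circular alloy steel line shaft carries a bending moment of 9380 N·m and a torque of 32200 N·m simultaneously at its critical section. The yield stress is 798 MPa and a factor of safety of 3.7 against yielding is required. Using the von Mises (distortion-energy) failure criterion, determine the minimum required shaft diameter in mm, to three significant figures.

d = 112 mm

σ_allow = σ_y/n = 798/3.7 = 215.7 MPa.
For a solid shaft σ_b = 32M/(πd³) and τ = 16T/(πd³), so the von Mises stress is σ' = (16/πd³)·√(4M²+3T²).
√(4M²+3T²) = √(4×(9.380×10^6)² + 3×(3.220×10^7)²) = 5.884×10^7 N·mm.
d³ = 16×5.884×10^7/(π×215.7) = 1.390×10^6 mm³.
d = 111.6 mm.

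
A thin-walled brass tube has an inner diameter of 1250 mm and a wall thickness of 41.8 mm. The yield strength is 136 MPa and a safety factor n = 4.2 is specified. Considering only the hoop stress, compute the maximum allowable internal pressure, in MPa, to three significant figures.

σ_allow = 136/4.2 = 32.38 MPa.
σ_h = pD/(2t) → p_allow = 2σ_allow t/D = 2×32.38×41.8/1250 = 2.166 MPa.

p_allow = 2.17 MPa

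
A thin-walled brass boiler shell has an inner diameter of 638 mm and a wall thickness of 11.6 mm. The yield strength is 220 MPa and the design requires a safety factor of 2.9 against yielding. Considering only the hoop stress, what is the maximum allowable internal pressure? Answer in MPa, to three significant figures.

p_allow = 2.76 MPa

σ_allow = 220/2.9 = 75.86 MPa.
σ_h = pD/(2t) → p_allow = 2σ_allow t/D = 2×75.86×11.6/638 = 2.759 MPa.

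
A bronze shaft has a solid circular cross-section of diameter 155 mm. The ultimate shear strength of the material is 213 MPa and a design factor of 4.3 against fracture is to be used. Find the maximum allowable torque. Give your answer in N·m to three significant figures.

T_allow = 36200 N·m

τ_allow = 213/4.3 = 49.53 MPa.
For a solid shaft T_allow = τ_allow·πd³/16; πd³/16 = π×155³/16 = 731200 mm³.
T_allow = 49.53×731200 = 3.622×10^7 N·mm = 36220 N·m.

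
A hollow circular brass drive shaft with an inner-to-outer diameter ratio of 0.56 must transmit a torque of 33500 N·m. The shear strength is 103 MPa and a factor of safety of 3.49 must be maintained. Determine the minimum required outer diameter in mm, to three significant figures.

τ_allow = 103/3.49 = 29.51 MPa.
For a hollow shaft τ = 16T/[πd_o³(1−k⁴)] with k = 0.56, so 1−k⁴ = 0.9017.
d_o³ = 16T/[π τ_allow (1−k⁴)] = 16×3.3500×10^7/(π×29.51×0.9017) = 6.412×10^6 mm³.
d_o = 185.8 mm.

d_o = 186 mm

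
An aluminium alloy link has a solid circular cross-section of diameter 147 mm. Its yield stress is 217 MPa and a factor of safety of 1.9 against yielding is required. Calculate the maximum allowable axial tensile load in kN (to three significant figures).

F_allow = 1940 kN

σ_allow = 217/1.9 = 114.2 MPa.
A = πd²/4 = π×147²/4 = 16970 mm².
F_allow = σ_allow × A = 114.2×16970 = 1.938×10^6 N.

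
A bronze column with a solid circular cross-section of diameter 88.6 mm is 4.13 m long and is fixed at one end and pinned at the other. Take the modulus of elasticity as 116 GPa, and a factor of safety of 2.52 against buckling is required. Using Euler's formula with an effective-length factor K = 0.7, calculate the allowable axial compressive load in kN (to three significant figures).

P_allow = 164 kN

I = πd⁴/64 = π×88.6⁴/64 = 3.025×10^6 mm⁴.
Effective length L_e = KL = 0.7×4.13 m = 2891 mm.
Euler critical load P_cr = π²EI/L_e² = π²×116000×3.025×10^6/2891² = 414300 N.
P_allow = P_cr/n = 414300/2.52 = 164400 N.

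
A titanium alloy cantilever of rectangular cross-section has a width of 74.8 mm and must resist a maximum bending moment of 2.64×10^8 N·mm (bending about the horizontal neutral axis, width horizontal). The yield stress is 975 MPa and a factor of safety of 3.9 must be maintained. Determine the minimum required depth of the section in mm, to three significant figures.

σ_allow = 975/3.9 = 250.0 MPa.
For a rectangular section σ = 6M/(bh²), so h² = 6M/(b σ_allow) = 6×2.6400×10^8/(74.8×250.0) = 84710 mm².
h = 291.0 mm.

h = 291 mm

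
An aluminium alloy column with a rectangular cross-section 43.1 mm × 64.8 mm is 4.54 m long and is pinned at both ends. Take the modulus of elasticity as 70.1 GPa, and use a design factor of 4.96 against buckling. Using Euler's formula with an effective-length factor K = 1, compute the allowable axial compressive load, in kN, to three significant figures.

Buckling occurs about the weak axis: I_min = h·b³/12 = 64.8×43.1³/12 = 432300 mm⁴ (b = 43.1 mm is the smaller dimension).
Effective length L_e = KL = 1×4.54 m = 4540 mm.
Euler critical load P_cr = π²EI/L_e² = π²×70100×432300/4540² = 14510 N.
P_allow = P_cr/n = 14510/4.96 = 2926 N.

P_allow = 2.93 kN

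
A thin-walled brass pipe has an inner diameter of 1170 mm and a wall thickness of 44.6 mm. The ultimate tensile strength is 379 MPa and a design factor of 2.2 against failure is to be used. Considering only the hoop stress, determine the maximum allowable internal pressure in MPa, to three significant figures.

σ_allow = 379/2.2 = 172.3 MPa.
σ_h = pD/(2t) → p_allow = 2σ_allow t/D = 2×172.3×44.6/1170 = 13.13 MPa.

p_allow = 13.1 MPa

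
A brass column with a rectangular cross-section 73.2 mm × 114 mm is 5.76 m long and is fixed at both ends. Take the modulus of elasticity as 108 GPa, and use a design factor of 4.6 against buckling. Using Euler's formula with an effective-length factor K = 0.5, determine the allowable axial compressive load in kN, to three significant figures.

P_allow = 104 kN

Buckling occurs about the weak axis: I_min = h·b³/12 = 114×73.2³/12 = 3.726×10^6 mm⁴ (b = 73.2 mm is the smaller dimension).
Effective length L_e = KL = 0.5×5.76 m = 2880 mm.
Euler critical load P_cr = π²EI/L_e² = π²×108000×3.726×10^6/2880² = 478800 N.
P_allow = P_cr/n = 478800/4.6 = 104100 N.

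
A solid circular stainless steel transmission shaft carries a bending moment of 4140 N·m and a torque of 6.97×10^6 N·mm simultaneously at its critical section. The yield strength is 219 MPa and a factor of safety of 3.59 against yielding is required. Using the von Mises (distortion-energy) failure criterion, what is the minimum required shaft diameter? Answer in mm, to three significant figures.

σ_allow = σ_y/n = 219/3.59 = 61.00 MPa.
For a solid shaft σ_b = 32M/(πd³) and τ = 16T/(πd³), so the von Mises stress is σ' = (16/πd³)·√(4M²+3T²).
√(4M²+3T²) = √(4×(4.140×10^6)² + 3×(6.970×10^6)²) = 1.464×10^7 N·mm.
d³ = 16×1.464×10^7/(π×61.00) = 1.222×10^6 mm³.
d = 106.9 mm.

d = 107 mm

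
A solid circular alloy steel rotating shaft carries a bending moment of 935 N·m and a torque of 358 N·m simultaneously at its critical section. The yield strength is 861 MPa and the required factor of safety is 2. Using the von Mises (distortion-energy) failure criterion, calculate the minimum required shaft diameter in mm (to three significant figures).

σ_allow = σ_y/n = 861/2 = 430.5 MPa.
For a solid shaft σ_b = 32M/(πd³) and τ = 16T/(πd³), so the von Mises stress is σ' = (16/πd³)·√(4M²+3T²).
√(4M²+3T²) = √(4×(935000)² + 3×(358000)²) = 1.970×10^6 N·mm.
d³ = 16×1.970×10^6/(π×430.5) = 23310 mm³.
d = 28.56 mm.

d = 28.6 mm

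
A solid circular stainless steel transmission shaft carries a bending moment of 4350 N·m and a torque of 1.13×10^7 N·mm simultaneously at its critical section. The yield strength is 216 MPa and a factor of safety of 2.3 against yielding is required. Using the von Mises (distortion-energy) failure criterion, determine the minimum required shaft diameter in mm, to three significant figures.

d = 105 mm

σ_allow = σ_y/n = 216/2.3 = 93.91 MPa.
For a solid shaft σ_b = 32M/(πd³) and τ = 16T/(πd³), so the von Mises stress is σ' = (16/πd³)·√(4M²+3T²).
√(4M²+3T²) = √(4×(4.350×10^6)² + 3×(1.130×10^7)²) = 2.142×10^7 N·mm.
d³ = 16×2.142×10^7/(π×93.91) = 1.162×10^6 mm³.
d = 105.1 mm.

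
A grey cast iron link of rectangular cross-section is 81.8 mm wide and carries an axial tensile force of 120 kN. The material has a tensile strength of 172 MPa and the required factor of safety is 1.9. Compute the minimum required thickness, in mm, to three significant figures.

σ_allow = 172/1.9 = 90.53 MPa.
Required area A = F/σ_allow = 120000/90.53 = 1326 mm².
t = A/w = 1326/81.8 = 16.21 mm.

t = 16.2 mm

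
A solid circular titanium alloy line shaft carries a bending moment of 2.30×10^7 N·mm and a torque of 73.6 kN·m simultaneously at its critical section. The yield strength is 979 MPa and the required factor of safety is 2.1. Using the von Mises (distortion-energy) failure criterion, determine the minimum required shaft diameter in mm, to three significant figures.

σ_allow = σ_y/n = 979/2.1 = 466.2 MPa.
For a solid shaft σ_b = 32M/(πd³) and τ = 16T/(πd³), so the von Mises stress is σ' = (16/πd³)·√(4M²+3T²).
√(4M²+3T²) = √(4×(2.300×10^7)² + 3×(7.360×10^7)²) = 1.355×10^8 N·mm.
d³ = 16×1.355×10^8/(π×466.2) = 1.481×10^6 mm³.
d = 114.0 mm.

d = 114 mm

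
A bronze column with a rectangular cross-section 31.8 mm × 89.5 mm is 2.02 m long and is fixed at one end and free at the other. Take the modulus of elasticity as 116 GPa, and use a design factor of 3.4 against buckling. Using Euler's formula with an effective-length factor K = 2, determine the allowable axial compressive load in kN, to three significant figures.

P_allow = 4.95 kN

Buckling occurs about the weak axis: I_min = h·b³/12 = 89.5×31.8³/12 = 239800 mm⁴ (b = 31.8 mm is the smaller dimension).
Effective length L_e = KL = 2×2.02 m = 4040 mm.
Euler critical load P_cr = π²EI/L_e² = π²×116000×239800/4040² = 16820 N.
P_allow = P_cr/n = 16820/3.4 = 4948 N.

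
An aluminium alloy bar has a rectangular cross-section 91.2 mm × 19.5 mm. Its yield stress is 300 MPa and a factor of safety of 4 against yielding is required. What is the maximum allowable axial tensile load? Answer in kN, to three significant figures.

F_allow = 133 kN

σ_allow = 300/4 = 75.00 MPa.
A = 91.2×19.5 = 1778 mm².
F_allow = σ_allow × A = 75.00×1778 = 133400 N.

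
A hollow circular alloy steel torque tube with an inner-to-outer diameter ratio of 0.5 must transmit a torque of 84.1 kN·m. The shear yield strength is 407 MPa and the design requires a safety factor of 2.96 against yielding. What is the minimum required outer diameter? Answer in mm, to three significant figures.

d_o = 149 mm

τ_allow = 407/2.96 = 137.5 MPa.
For a hollow shaft τ = 16T/[πd_o³(1−k⁴)] with k = 0.5, so 1−k⁴ = 0.9375.
d_o³ = 16T/[π τ_allow (1−k⁴)] = 16×8.4100×10^7/(π×137.5×0.9375) = 3.323×10^6 mm³.
d_o = 149.2 mm.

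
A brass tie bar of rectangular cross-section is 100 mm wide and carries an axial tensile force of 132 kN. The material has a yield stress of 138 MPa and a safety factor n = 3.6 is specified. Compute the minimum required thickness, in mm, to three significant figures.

σ_allow = 138/3.6 = 38.33 MPa.
Required area A = F/σ_allow = 132000/38.33 = 3443 mm².
t = A/w = 3443/100 = 34.43 mm.

t = 34.4 mm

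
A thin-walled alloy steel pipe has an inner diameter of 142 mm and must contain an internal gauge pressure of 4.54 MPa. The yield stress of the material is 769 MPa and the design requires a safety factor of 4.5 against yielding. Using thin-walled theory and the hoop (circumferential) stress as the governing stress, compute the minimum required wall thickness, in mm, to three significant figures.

σ_allow = 769/4.5 = 170.9 MPa.
Hoop stress σ_h = pD/(2t), so t = pD/(2σ_allow) = 4.54×142/(2×170.9) = 1.886 mm.

t = 1.89 mm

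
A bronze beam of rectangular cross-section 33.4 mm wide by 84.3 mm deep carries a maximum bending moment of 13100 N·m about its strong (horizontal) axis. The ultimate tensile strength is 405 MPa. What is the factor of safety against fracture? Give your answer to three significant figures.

Section modulus S = bh²/6 = 33.4×84.3²/6 = 39560 mm³.
σ = M/S = 1.3100×10^7/39560 = 331.1 MPa.
n = 405/331.1 = 1.223.

n = 1.22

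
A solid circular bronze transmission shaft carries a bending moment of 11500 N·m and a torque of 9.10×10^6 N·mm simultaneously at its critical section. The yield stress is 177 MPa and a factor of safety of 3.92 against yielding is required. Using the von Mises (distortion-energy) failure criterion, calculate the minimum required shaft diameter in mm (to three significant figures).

σ_allow = σ_y/n = 177/3.92 = 45.15 MPa.
For a solid shaft σ_b = 32M/(πd³) and τ = 16T/(πd³), so the von Mises stress is σ' = (16/πd³)·√(4M²+3T²).
√(4M²+3T²) = √(4×(1.150×10^7)² + 3×(9.100×10^6)²) = 2.788×10^7 N·mm.
d³ = 16×2.788×10^7/(π×45.15) = 3.145×10^6 mm³.
d = 146.5 mm.

d = 147 mm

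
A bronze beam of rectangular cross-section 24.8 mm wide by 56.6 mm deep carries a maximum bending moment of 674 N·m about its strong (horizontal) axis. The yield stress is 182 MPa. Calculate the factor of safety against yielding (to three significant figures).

n = 3.58

Section modulus S = bh²/6 = 24.8×56.6²/6 = 13240 mm³.
σ = M/S = 674000/13240 = 50.90 MPa.
n = 182/50.90 = 3.576.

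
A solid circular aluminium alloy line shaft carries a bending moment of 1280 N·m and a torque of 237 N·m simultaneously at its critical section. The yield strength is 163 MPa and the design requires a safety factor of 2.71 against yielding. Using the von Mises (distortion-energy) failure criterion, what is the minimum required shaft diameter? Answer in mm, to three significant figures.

σ_allow = σ_y/n = 163/2.71 = 60.15 MPa.
For a solid shaft σ_b = 32M/(πd³) and τ = 16T/(πd³), so the von Mises stress is σ' = (16/πd³)·√(4M²+3T²).
√(4M²+3T²) = √(4×(1.280×10^6)² + 3×(237000)²) = 2.593×10^6 N·mm.
d³ = 16×2.593×10^6/(π×60.15) = 219500 mm³.
d = 60.33 mm.

d = 60.3 mm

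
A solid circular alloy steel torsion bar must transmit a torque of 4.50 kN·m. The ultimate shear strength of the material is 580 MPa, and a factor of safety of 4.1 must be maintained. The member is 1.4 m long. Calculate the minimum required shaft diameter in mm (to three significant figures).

d = 54.5 mm

Allowable shear stress τ_allow = 580/4.1 = 141.5 MPa.
For a solid shaft τ = 16T/(πd³), so d³ = 16T/(π τ_allow) = 16×4500000/(π×141.5) = 162000 mm³.
d = (162000)^(1/3) = 54.51 mm.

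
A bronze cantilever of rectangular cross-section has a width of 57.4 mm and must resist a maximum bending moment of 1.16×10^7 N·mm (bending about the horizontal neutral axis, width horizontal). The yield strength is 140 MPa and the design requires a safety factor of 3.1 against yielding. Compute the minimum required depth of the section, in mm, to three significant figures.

h = 164 mm

σ_allow = 140/3.1 = 45.16 MPa.
For a rectangular section σ = 6M/(bh²), so h² = 6M/(b σ_allow) = 6×1.1600×10^7/(57.4×45.16) = 26850 mm².
h = 163.9 mm.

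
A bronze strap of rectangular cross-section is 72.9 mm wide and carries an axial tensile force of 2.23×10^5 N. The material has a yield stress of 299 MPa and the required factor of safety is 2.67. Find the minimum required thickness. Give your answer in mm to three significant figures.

t = 27.3 mm

σ_allow = 299/2.67 = 112.0 MPa.
Required area A = F/σ_allow = 223000/112.0 = 1991 mm².
t = A/w = 1991/72.9 = 27.32 mm.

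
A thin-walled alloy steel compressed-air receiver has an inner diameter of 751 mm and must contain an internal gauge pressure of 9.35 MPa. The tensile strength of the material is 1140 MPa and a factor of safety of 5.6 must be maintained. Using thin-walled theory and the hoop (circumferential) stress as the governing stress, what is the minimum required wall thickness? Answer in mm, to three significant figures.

t = 17.2 mm

σ_allow = 1140/5.6 = 203.6 MPa.
Hoop stress σ_h = pD/(2t), so t = pD/(2σ_allow) = 9.35×751/(2×203.6) = 17.25 mm.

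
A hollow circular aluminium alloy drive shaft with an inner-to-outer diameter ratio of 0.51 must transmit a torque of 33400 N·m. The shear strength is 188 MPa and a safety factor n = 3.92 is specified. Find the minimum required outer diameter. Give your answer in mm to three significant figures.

τ_allow = 188/3.92 = 47.96 MPa.
For a hollow shaft τ = 16T/[πd_o³(1−k⁴)] with k = 0.51, so 1−k⁴ = 0.9323.
d_o³ = 16T/[π τ_allow (1−k⁴)] = 16×3.3400×10^7/(π×47.96×0.9323) = 3.804×10^6 mm³.
d_o = 156.1 mm.

d_o = 156 mm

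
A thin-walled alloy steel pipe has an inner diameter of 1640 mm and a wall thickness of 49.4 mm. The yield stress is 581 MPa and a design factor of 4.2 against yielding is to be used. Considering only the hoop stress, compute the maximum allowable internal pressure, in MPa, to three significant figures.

σ_allow = 581/4.2 = 138.3 MPa.
σ_h = pD/(2t) → p_allow = 2σ_allow t/D = 2×138.3×49.4/1640 = 8.334 MPa.

p_allow = 8.33 MPa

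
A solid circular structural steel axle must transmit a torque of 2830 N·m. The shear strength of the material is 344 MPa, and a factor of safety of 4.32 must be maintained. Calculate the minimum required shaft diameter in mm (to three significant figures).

d = 56.6 mm

Allowable shear stress τ_allow = 344/4.32 = 79.63 MPa.
For a solid shaft τ = 16T/(πd³), so d³ = 16T/(π τ_allow) = 16×2830000/(π×79.63) = 181000 mm³.
d = (181000)^(1/3) = 56.57 mm.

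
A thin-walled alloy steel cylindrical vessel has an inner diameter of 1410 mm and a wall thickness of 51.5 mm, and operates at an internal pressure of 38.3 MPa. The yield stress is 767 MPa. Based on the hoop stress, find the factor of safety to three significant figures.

σ_h = pD/(2t) = 38.3×1410/(2×51.5) = 524.3 MPa.
n = 767/524.3 = 1.463.

n = 1.46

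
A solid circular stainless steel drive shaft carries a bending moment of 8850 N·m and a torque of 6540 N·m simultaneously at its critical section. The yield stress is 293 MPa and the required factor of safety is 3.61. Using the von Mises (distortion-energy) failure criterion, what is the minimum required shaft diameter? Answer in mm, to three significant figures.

d = 110 mm

σ_allow = σ_y/n = 293/3.61 = 81.16 MPa.
For a solid shaft σ_b = 32M/(πd³) and τ = 16T/(πd³), so the von Mises stress is σ' = (16/πd³)·√(4M²+3T²).
√(4M²+3T²) = √(4×(8.850×10^6)² + 3×(6.540×10^6)²) = 2.101×10^7 N·mm.
d³ = 16×2.101×10^7/(π×81.16) = 1.319×10^6 mm³.
d = 109.7 mm.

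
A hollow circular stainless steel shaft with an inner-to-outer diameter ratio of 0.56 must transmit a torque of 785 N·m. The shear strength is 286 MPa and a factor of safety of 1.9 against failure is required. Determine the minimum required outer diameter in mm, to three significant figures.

τ_allow = 286/1.9 = 150.5 MPa.
For a hollow shaft τ = 16T/[πd_o³(1−k⁴)] with k = 0.56, so 1−k⁴ = 0.9017.
d_o³ = 16T/[π τ_allow (1−k⁴)] = 16×785000/(π×150.5×0.9017) = 29460 mm³.
d_o = 30.88 mm.

d_o = 30.9 mm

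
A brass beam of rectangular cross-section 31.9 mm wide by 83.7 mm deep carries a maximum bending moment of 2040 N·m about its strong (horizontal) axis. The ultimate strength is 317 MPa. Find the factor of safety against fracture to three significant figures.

n = 5.79

Section modulus S = bh²/6 = 31.9×83.7²/6 = 37250 mm³.
σ = M/S = 2040000/37250 = 54.77 MPa.
n = 317/54.77 = 5.788.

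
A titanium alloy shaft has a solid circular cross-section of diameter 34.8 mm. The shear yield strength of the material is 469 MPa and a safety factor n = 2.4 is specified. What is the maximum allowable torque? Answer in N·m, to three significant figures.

τ_allow = 469/2.4 = 195.4 MPa.
For a solid shaft T_allow = τ_allow·πd³/16; πd³/16 = π×34.8³/16 = 8275 mm³.
T_allow = 195.4×8275 = 1.617×10^6 N·mm = 1617 N·m.

T_allow = 1620 N·m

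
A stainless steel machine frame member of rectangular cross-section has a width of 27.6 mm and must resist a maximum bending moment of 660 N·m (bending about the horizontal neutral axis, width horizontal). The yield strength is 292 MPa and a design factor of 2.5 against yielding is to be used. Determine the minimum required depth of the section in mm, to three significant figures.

h = 35.0 mm

σ_allow = 292/2.5 = 116.8 MPa.
For a rectangular section σ = 6M/(bh²), so h² = 6M/(b σ_allow) = 6×660000/(27.6×116.8) = 1228 mm².
h = 35.05 mm.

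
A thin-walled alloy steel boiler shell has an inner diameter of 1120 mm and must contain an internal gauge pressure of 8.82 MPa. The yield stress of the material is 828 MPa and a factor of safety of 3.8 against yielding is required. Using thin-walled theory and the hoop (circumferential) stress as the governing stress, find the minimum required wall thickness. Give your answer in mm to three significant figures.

σ_allow = 828/3.8 = 217.9 MPa.
Hoop stress σ_h = pD/(2t), so t = pD/(2σ_allow) = 8.82×1120/(2×217.9) = 22.67 mm.

t = 22.7 mm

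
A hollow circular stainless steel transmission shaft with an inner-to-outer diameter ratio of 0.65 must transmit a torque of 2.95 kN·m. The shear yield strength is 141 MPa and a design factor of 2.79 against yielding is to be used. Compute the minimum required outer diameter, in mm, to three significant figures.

τ_allow = 141/2.79 = 50.54 MPa.
For a hollow shaft τ = 16T/[πd_o³(1−k⁴)] with k = 0.65, so 1−k⁴ = 0.8215.
d_o³ = 16T/[π τ_allow (1−k⁴)] = 16×2950000/(π×50.54×0.8215) = 361900 mm³.
d_o = 71.26 mm.

d_o = 71.3 mm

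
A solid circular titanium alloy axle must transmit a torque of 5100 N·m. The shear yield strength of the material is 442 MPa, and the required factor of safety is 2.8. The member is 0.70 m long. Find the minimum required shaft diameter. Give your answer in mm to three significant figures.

Allowable shear stress τ_allow = 442/2.8 = 157.9 MPa.
For a solid shaft τ = 16T/(πd³), so d³ = 16T/(π τ_allow) = 16×5100000/(π×157.9) = 164500 mm³.
d = (164500)^(1/3) = 54.80 mm.

d = 54.8 mm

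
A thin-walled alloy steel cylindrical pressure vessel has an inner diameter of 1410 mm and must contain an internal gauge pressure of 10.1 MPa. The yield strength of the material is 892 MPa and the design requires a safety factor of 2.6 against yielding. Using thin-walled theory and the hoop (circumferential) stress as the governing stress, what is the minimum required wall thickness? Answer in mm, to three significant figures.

t = 20.8 mm

σ_allow = 892/2.6 = 343.1 MPa.
Hoop stress σ_h = pD/(2t), so t = pD/(2σ_allow) = 10.1×1410/(2×343.1) = 20.75 mm.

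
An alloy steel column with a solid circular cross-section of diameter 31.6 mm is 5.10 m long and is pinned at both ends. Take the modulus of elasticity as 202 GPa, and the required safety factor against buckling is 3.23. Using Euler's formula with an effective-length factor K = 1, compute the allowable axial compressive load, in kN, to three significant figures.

I = πd⁴/64 = π×31.6⁴/64 = 48950 mm⁴.
Effective length L_e = KL = 1×5.10 m = 5100 mm.
Euler critical load P_cr = π²EI/L_e² = π²×202000×48950/5100² = 3752 N.
P_allow = P_cr/n = 3752/3.23 = 1162 N.

P_allow = 1.16 kN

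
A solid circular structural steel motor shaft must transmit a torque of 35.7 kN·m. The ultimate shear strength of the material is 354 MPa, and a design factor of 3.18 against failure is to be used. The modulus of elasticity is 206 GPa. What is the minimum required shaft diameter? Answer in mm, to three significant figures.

Allowable shear stress τ_allow = 354/3.18 = 111.3 MPa.
For a solid shaft τ = 16T/(πd³), so d³ = 16T/(π τ_allow) = 16×3.5700×10^7/(π×111.3) = 1.633×10^6 mm³.
d = (1.633×10^6)^(1/3) = 117.8 mm.

d = 118 mm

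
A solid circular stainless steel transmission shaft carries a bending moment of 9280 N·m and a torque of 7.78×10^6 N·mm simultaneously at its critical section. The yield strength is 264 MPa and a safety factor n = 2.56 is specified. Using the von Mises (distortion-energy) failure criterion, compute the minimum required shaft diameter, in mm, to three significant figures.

σ_allow = σ_y/n = 264/2.56 = 103.1 MPa.
For a solid shaft σ_b = 32M/(πd³) and τ = 16T/(πd³), so the von Mises stress is σ' = (16/πd³)·√(4M²+3T²).
√(4M²+3T²) = √(4×(9.280×10^6)² + 3×(7.780×10^6)²) = 2.294×10^7 N·mm.
d³ = 16×2.294×10^7/(π×103.1) = 1.133×10^6 mm³.
d = 104.2 mm.

d = 104 mm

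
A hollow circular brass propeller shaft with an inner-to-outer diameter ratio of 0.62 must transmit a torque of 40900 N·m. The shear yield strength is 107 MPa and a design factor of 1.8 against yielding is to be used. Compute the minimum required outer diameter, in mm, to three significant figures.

τ_allow = 107/1.8 = 59.44 MPa.
For a hollow shaft τ = 16T/[πd_o³(1−k⁴)] with k = 0.62, so 1−k⁴ = 0.8522.
d_o³ = 16T/[π τ_allow (1−k⁴)] = 16×4.0900×10^7/(π×59.44×0.8522) = 4.112×10^6 mm³.
d_o = 160.2 mm.

d_o = 160 mm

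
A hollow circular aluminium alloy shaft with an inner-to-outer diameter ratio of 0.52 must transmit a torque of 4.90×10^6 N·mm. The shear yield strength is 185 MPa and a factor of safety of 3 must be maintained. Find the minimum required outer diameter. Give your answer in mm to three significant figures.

d_o = 75.9 mm

τ_allow = 185/3 = 61.67 MPa.
For a hollow shaft τ = 16T/[πd_o³(1−k⁴)] with k = 0.52, so 1−k⁴ = 0.9269.
d_o³ = 16T/[π τ_allow (1−k⁴)] = 16×4900000/(π×61.67×0.9269) = 436600 mm³.
d_o = 75.86 mm.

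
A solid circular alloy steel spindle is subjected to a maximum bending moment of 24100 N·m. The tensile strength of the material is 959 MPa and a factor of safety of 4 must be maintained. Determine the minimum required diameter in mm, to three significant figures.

σ_allow = 959/4 = 239.8 MPa.
For a solid circular section σ = 32M/(πd³), so d³ = 32M/(π σ_allow) = 32×2.4100×10^7/(π×239.8) = 1.024×10^6 mm³.
d = 100.8 mm.

d = 101 mm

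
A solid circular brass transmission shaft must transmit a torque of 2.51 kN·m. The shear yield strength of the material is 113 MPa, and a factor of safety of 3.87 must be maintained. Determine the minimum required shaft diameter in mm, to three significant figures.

Allowable shear stress τ_allow = 113/3.87 = 29.20 MPa.
For a solid shaft τ = 16T/(πd³), so d³ = 16T/(π τ_allow) = 16×2510000/(π×29.20) = 437800 mm³.
d = (437800)^(1/3) = 75.93 mm.

d = 75.9 mm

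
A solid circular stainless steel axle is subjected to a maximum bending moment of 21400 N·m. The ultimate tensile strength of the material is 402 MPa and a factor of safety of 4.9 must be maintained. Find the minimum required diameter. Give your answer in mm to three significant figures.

d = 139 mm

σ_allow = 402/4.9 = 82.04 MPa.
For a solid circular section σ = 32M/(πd³), so d³ = 32M/(π σ_allow) = 32×2.1400×10^7/(π×82.04) = 2.657×10^6 mm³.
d = 138.5 mm.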